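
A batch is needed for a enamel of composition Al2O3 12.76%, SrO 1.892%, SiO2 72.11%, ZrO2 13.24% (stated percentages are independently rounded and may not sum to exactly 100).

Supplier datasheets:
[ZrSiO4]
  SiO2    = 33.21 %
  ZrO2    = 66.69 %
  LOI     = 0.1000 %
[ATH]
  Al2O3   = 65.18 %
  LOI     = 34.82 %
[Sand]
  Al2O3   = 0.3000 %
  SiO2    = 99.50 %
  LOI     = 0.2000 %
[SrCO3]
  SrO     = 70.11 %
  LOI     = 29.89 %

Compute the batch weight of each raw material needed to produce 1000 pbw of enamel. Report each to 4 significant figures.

Batch per 1000 pbw enamel:
  ZrSiO4: 198.5 pbw
  ATH: 192.7 pbw
  Sand: 658.5 pbw
  SrCO3: 26.99 pbw
Total batch = 1077 pbw; LOI loss = 76.68 pbw; yield = 92.88%

Intermediates are displayed with 4-significant-figure rounding at each printed step — the whole derivation holds exact precision in all steps — each reported figure takes exactly one rounding; all derived quantities are re-derived in exact precision (totals, net glass mass, ignition loss, four oxide percentages, yield) from the batch weights at 1000 pbw of glass, as they appear in the problem or the answer.
Oxide-by-oxide targets in 1000 pbw enamel:
  Al2O3: 12.76% × 1000 = 127.6 pbw
  SrO: 1.892% × 1000 = 18.92 pbw
  SiO2: 72.11% × 1000 = 721.1 pbw
  ZrO2: 13.24% × 1000 = 132.4 pbw
Verifying the oxide balance on the weights just shown, for the quoted basis mass (sum by sum, the targets are met modulo rounding of the values):
  Al2O3: 192.7·0.6518 + 658.5·0.003000 = 127.6 pbw (target 127.6 pbw)
  SrO: 26.99·0.7011 = 18.92 pbw (target 18.92 pbw)
  SiO2: 198.5·0.3321 + 658.5·0.9950 = 721.1 pbw (target 721.1 pbw)
  ZrO2: 198.5·0.6669 = 132.4 pbw (target 132.4 pbw)
The glass-mass cross-check: the batch minus its LOI: 1000 pbw (targets for the oxides total 1000 pbw; stated basis 1000 pbw — any gap is answer rounding).
Batch total: Σ batch = 1077 pbw; Σ batch·LOI gives LOI loss = 76.68 pbw; yield = glass ÷ total batch = 92.88%.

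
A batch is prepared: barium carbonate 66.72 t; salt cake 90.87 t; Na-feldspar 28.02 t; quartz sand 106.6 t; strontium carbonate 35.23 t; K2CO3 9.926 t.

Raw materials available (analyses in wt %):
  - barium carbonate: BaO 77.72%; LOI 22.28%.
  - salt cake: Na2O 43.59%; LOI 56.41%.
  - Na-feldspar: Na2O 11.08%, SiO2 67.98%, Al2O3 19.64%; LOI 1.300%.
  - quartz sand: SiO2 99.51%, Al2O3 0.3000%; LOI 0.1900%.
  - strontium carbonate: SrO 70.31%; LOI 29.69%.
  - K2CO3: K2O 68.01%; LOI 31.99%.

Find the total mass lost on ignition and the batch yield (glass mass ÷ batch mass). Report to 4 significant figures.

LOI loss = 80.33 t; glass = 257.0 t; yield = 76.19%

All arithmetic carries full float precision at all times; the intermediate values are printed rounded to four significant figures in the printout. A single rounding completes each reported result. Derived quantities are carried from the batch weights for 257.0 t of glass in full float precision (totals, yield, ignition loss, net glass mass, the six compositions) as given in either problem or answer.
Each material's LOI contribution:
  barium carbonate: 66.72 × 0.2228 = 14.87 t
  salt cake: 90.87 × 0.5641 = 51.26 t
  Na-feldspar: 28.02 × 0.01300 = 0.3643 t
  quartz sand: 106.6 × 0.001900 = 0.2025 t
  strontium carbonate: 35.23 × 0.2969 = 10.46 t
  K2CO3: 9.926 × 0.3199 = 3.175 t
Total LOI = 80.33 t
Glass = batch − LOI = 337.4 − 80.33 = 257.0 t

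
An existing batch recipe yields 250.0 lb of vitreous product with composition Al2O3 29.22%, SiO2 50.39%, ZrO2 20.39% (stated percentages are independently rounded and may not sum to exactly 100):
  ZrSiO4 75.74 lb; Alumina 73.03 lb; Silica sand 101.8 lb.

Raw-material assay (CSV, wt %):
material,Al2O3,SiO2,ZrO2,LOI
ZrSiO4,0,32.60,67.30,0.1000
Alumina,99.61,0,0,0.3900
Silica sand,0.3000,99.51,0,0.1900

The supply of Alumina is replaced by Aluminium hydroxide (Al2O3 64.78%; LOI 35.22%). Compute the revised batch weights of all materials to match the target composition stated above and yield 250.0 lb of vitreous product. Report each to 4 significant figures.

Revised batch per 250.0 lb vitreous product:
  ZrSiO4: 75.74 lb
  Aluminium hydroxide: 112.3 lb
  Silica sand: 101.8 lb
Total batch = 289.8 lb; LOI loss = 39.82 lb

Intermediates are printed with 4-significant-digit rounding across the worked steps; the whole derivation keeps exact precision in every operation. Each reported value takes a single rounding; derived quantities (the totals, the three compositions, LOI, the yield, glass mass) are carried starting from the weights at 250.0 lb of glass at full precision as set out in the problem or the answer.
Target oxide masses per 250.0 lb vitreous product:
  Al2O3: 29.22% × 250.0 = 73.05 lb
  SiO2: 50.39% × 250.0 = 126.0 lb
  ZrO2: 20.39% × 250.0 = 50.98 lb
Checking each oxide sum applying the batch weights above, under the basis named above (target by target, the sums agree within answer rounding):
  Al2O3: 112.3·0.6478 + 101.8·0.003000 = 73.05 lb (target 73.05 lb)
  SiO2: 75.74·0.3260 + 101.8·0.9951 = 126.0 lb (target 126.0 lb)
  ZrO2: 75.74·0.6730 = 50.97 lb (target 50.98 lb)
Glass mass check: Σ batch − LOI loss = 250.0 lb (targets for the oxides total 250.0 lb; with the basis standing at 250.0 lb — gaps are rounding artifacts).
Batch grand total — Σ batch = 289.8 lb; ignition loss, Σ(batch × LOI) = 39.82 lb; yield, glass over the total, = 86.26%.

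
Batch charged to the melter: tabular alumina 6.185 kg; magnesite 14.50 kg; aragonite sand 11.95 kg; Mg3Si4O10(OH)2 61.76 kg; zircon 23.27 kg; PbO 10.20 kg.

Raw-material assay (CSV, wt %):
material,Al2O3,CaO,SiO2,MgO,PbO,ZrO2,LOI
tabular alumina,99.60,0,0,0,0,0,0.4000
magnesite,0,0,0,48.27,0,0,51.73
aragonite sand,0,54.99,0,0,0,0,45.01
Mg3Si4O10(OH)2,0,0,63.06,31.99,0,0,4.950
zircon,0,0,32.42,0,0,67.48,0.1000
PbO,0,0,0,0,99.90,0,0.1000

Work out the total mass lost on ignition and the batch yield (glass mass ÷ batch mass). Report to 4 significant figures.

All internal work keeps full precision all the way through — intermediates appear (rounded to four significant digits) within the worked lines. A single rounding completes every reported number; the derived quantities are computed at exact precision (the six compositions, the yield, totals, LOI, glass mass) starting from the weights on 111.9 kg of glass as given in the problem or answer text.
LOI of each material in turn:
  tabular alumina: 6.185 × 0.004000 = 0.02474 kg
  magnesite: 14.50 × 0.5173 = 7.501 kg
  aragonite sand: 11.95 × 0.4501 = 5.379 kg
  Mg3Si4O10(OH)2: 61.76 × 0.04950 = 3.057 kg
  zircon: 23.27 × 0.001000 = 0.02327 kg
  PbO: 10.20 × 0.001000 = 0.01020 kg
Total LOI = 15.99 kg
Glass = batch − LOI = 127.9 − 15.99 = 111.9 kg

LOI loss = 15.99 kg; glass = 111.9 kg; yield = 87.49%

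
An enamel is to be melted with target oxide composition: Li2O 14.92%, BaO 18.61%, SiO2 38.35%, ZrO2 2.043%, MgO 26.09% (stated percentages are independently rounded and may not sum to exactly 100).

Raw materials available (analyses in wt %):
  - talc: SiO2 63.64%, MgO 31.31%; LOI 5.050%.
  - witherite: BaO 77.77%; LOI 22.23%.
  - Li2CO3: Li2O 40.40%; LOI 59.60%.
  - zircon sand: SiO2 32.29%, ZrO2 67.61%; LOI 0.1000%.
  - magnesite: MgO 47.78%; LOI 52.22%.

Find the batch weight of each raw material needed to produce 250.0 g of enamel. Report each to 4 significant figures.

Batch per 250.0 g enamel:
  talc: 146.8 g
  witherite: 59.82 g
  Li2CO3: 92.33 g
  zircon sand: 7.554 g
  magnesite: 40.30 g
Total batch = 346.8 g; LOI loss = 96.79 g; yield = 72.09%

Mid-chain values are printed, with 4-significant-figure rounding, when written out. The working math runs at full float precision through every step. Exactly one rounding is applied to every reported figure — all derived quantities (the totals, net glass mass, the five compositions, LOI, the yield) are re-derived starting from the weights for 250.0 g of glass in exact precision, as quoted within the question or the answer.
Target oxide masses per 250.0 g enamel:
  Li2O: 14.92% × 250.0 = 37.30 g
  BaO: 18.61% × 250.0 = 46.52 g
  SiO2: 38.35% × 250.0 = 95.88 g
  ZrO2: 2.043% × 250.0 = 5.108 g
  MgO: 26.09% × 250.0 = 65.22 g
Oxide-by-oxide audit given the weights on record, for the quoted basis mass (every target is met by its sum within answer rounding):
  Li2O: 92.33·0.4040 = 37.30 g (target 37.30 g)
  BaO: 59.82·0.7777 = 46.52 g (target 46.52 g)
  SiO2: 146.8·0.6364 + 7.554·0.3229 = 95.86 g (target 95.88 g)
  ZrO2: 7.554·0.6761 = 5.107 g (target 5.108 g)
  MgO: 146.8·0.3131 + 40.30·0.4778 = 65.22 g (target 65.22 g)
Auditing the glass mass value: batch total minus LOI = 250.0 g (targets for the oxides total 250.0 g; the stated basis being 250.0 g — differing by rounding only).
Whole-batch sum: Σ batch = 346.8 g; the LOI term Σ batch·LOI equals 96.79 g; yield, glass over the total, = 72.09%.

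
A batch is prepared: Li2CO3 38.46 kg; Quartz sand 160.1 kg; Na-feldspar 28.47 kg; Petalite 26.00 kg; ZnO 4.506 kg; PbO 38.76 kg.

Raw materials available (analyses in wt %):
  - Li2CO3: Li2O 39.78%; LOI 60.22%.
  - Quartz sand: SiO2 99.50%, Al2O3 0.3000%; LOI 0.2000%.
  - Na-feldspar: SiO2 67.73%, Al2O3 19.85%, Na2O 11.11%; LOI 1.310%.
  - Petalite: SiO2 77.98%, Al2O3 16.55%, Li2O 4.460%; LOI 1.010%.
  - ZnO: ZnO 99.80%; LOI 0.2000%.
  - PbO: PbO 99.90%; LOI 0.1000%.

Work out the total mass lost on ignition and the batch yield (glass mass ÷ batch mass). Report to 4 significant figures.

All internal work keeps full float precision from first step to last; in-progress results are displayed (rounded to 4 significant figures) across the worked steps — every reported value is rounded once only. Derived quantities, including LOI, the totals, glass mass, the yield, the six compositions, are computed from the batch weights at 272.1 kg of glass at exact precision precisely as stated by problem or answer.
Each material's LOI contribution:
  Li2CO3: 38.46 × 0.6022 = 23.16 kg
  Quartz sand: 160.1 × 0.002000 = 0.3202 kg
  Na-feldspar: 28.47 × 0.01310 = 0.3730 kg
  Petalite: 26.00 × 0.01010 = 0.2626 kg
  ZnO: 4.506 × 0.002000 = 0.009012 kg
  PbO: 38.76 × 0.001000 = 0.03876 kg
Total LOI = 24.16 kg
Glass = batch − LOI = 296.3 − 24.16 = 272.1 kg

LOI loss = 24.16 kg; glass = 272.1 kg; yield = 91.84%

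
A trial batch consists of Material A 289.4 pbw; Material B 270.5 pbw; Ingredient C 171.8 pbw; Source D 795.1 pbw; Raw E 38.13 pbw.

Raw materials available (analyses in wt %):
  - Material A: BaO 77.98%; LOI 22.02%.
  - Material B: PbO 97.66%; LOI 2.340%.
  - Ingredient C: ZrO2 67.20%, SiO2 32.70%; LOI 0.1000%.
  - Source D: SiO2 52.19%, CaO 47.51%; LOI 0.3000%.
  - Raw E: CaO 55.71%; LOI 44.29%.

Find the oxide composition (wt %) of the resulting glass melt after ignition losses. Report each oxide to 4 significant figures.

Glass mass = 1475 pbw (batch 1565 − LOI 89.50).
Composition: PbO 17.90%, BaO 15.30%, ZrO2 7.825%, SiO2 31.93%, CaO 27.04%

Intermediates appear, rounded to four significant figures, in the printout — the whole derivation runs at full float precision from first step to last. A single rounding completes every reported result — all derived quantities (the five compositions, yield, totals, LOI, net glass mass) are recomputed at full float precision using the weight values at 1475 pbw of glass exactly as printed in problem or answer.
Delivered oxide masses:
  PbO: 270.5·0.9766 = 264.2 pbw
  BaO: 289.4·0.7798 = 225.7 pbw
  ZrO2: 171.8·0.6720 = 115.4 pbw
  SiO2: 171.8·0.3270 + 795.1·0.5219 = 471.1 pbw
  CaO: 795.1·0.4751 + 38.13·0.5571 = 399.0 pbw
LOI: 289.4·0.2202 + 270.5·0.02340 + 171.8·0.001000 + 795.1·0.003000 + 38.13·0.4429 = 89.50 pbw
Glass = total batch minus LOI = 1565 − 89.50 = 1475 pbw (consistent with Σ oxide mass)
wt % = oxide mass / glass mass × 100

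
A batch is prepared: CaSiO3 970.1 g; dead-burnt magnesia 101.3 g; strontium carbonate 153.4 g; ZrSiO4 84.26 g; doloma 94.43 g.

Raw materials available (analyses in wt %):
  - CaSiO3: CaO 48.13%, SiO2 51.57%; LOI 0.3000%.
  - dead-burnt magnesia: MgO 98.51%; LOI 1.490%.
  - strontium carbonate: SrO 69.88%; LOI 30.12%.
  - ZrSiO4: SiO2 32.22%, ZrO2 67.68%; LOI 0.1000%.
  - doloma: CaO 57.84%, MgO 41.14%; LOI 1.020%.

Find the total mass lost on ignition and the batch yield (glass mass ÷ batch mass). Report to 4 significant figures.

LOI loss = 51.67 g; glass = 1352 g; yield = 96.32%

Values along the way appear (rounded to 4 significant digits) on the page; all arithmetic maintains full float precision from start to finish. Every reported number takes a single rounding. The derived quantities, including totals, ignition loss, the yield, net glass mass, the five compositions, are re-derived starting from the weights per 1352 g of glass at exact precision, as they appear in the question or the answer.
Each material's LOI contribution:
  CaSiO3: 970.1 × 0.003000 = 2.910 g
  dead-burnt magnesia: 101.3 × 0.01490 = 1.509 g
  strontium carbonate: 153.4 × 0.3012 = 46.20 g
  ZrSiO4: 84.26 × 0.001000 = 0.08426 g
  doloma: 94.43 × 0.01020 = 0.9632 g
Total LOI = 51.67 g
Glass = batch − LOI = 1403 − 51.67 = 1352 g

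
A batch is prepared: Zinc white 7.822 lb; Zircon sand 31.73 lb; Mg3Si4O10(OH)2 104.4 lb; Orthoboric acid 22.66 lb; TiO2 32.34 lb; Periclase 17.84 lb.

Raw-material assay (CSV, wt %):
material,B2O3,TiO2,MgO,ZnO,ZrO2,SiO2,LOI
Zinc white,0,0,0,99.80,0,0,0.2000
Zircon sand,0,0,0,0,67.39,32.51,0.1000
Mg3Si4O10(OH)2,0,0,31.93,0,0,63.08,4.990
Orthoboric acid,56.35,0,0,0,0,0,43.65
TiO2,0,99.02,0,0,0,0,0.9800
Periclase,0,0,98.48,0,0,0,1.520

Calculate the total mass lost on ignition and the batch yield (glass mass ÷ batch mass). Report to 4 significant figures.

In-progress results are printed (rounded to four significant figures) alongside each step — each numeric step maintains full float precision in all steps. A single rounding completes each reported number; all derived quantities, which include LOI, net glass mass, the totals, six oxide percentages, the yield, are computed in full precision, as set out in question or answer, from the weighed amounts for 201.1 lb of glass.
Each material's LOI contribution:
  Zinc white: 7.822 × 0.002000 = 0.01564 lb
  Zircon sand: 31.73 × 0.001000 = 0.03173 lb
  Mg3Si4O10(OH)2: 104.4 × 0.04990 = 5.210 lb
  Orthoboric acid: 22.66 × 0.4365 = 9.891 lb
  TiO2: 32.34 × 0.009800 = 0.3169 lb
  Periclase: 17.84 × 0.01520 = 0.2712 lb
Total LOI = 15.74 lb
Glass = batch − LOI = 216.8 − 15.74 = 201.1 lb

LOI loss = 15.74 lb; glass = 201.1 lb; yield = 92.74%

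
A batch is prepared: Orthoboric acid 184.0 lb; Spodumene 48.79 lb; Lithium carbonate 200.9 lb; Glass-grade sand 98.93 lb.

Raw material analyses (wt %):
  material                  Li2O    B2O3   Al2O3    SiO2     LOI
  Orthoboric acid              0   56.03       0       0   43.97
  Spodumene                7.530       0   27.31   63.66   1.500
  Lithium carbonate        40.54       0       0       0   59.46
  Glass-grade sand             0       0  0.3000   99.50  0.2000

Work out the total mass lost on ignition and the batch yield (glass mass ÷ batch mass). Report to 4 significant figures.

LOI loss = 201.3 lb; glass = 331.3 lb; yield = 62.21%

Mid-chain values appear rounded to four significant digits in the printout; the whole derivation keeps full float precision through the solve — each reported number takes just one rounding; the derived quantities (ignition loss, glass mass, the totals, four oxide percentages, the yield) are computed from the batch weights per 331.3 lb of glass in full float precision, as they appear in the problem or the answer.
Loss on ignition, line by line:
  Orthoboric acid: 184.0 × 0.4397 = 80.90 lb
  Spodumene: 48.79 × 0.01500 = 0.7319 lb
  Lithium carbonate: 200.9 × 0.5946 = 119.5 lb
  Glass-grade sand: 98.93 × 0.002000 = 0.1979 lb
Total LOI = 201.3 lb
Glass = batch − LOI = 532.6 − 201.3 = 331.3 lb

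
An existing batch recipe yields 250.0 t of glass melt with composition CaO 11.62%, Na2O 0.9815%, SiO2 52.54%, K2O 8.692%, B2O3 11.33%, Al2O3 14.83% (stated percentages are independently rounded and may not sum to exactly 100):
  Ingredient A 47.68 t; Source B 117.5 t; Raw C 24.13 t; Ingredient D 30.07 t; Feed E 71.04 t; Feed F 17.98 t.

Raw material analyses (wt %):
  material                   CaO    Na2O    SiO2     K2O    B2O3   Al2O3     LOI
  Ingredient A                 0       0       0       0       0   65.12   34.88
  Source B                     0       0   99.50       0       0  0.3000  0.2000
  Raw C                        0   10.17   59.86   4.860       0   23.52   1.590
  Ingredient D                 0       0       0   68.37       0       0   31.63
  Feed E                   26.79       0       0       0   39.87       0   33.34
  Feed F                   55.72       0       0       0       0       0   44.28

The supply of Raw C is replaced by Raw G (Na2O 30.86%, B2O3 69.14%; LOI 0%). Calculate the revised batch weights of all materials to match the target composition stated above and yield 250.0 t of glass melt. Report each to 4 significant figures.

The working math maintains full float precision at every stage — mid-chain values are shown, with 4-significant-digit rounding, when written out — exactly one rounding goes into each reported result. Derived quantities, including glass mass, the totals, yield, ignition loss, six oxide percentages, are computed using the weight values for 250.0 t of glass at full precision, exactly as shown in either problem or answer.
Target oxide masses per 250.0 t glass melt:
  CaO: 11.62% × 250.0 = 29.05 t
  Na2O: 0.9815% × 250.0 = 2.454 t
  SiO2: 52.54% × 250.0 = 131.4 t
  K2O: 8.692% × 250.0 = 21.73 t
  B2O3: 11.33% × 250.0 = 28.32 t
  Al2O3: 14.83% × 250.0 = 37.08 t
Sums-versus-targets review from the weights as reported, under the basis named above (each sum matches its target mass exact up to rounding of places):
  CaO: 57.25·0.2679 + 24.61·0.5572 = 29.05 t (target 29.05 t)
  Na2O: 7.951·0.3086 = 2.454 t (target 2.454 t)
  SiO2: 132.0·0.9950 = 131.3 t (target 131.4 t)
  K2O: 31.78·0.6837 = 21.73 t (target 21.73 t)
  B2O3: 7.951·0.6914 + 57.25·0.3987 = 28.32 t (target 28.32 t)
  Al2O3: 56.33·0.6512 + 132.0·0.003000 = 37.08 t (target 37.08 t)
Glass-mass closure: batch total minus LOI = 250.0 t (targets for the oxides total 250.0 t; the stated basis being 250.0 t — deltas are rounding alone).
Whole-batch sum: Σ batch = 309.9 t; loss to ignition Σ batch·LOI = 59.95 t; yield = glass ÷ total batch = 80.66%.

Revised batch per 250.0 t glass melt:
  Ingredient A: 56.33 t
  Source B: 132.0 t
  Raw G: 7.951 t
  Ingredient D: 31.78 t
  Feed E: 57.25 t
  Feed F: 24.61 t
Total batch = 309.9 t; LOI loss = 59.95 t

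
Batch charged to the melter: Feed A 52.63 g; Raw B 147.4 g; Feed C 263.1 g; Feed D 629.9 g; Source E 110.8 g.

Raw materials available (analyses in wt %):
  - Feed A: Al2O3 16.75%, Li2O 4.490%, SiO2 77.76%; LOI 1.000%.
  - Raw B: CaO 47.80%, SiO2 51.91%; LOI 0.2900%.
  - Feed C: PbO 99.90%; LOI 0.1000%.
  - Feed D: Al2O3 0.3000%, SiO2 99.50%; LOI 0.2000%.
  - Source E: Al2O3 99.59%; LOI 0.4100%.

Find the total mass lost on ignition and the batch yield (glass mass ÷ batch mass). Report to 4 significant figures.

The working math runs at exact precision all the way through; rounding to 4 significant figures applies to each working value as printed. A single rounding completes each reported value — all derived quantities, including totals, yield, net glass mass, five oxide percentages, ignition loss, are rebuilt from the weighed amounts at 1201 g of glass in full precision exactly as printed in either problem or answer.
Per-material ignition loss:
  Feed A: 52.63 × 0.01000 = 0.5263 g
  Raw B: 147.4 × 0.002900 = 0.4275 g
  Feed C: 263.1 × 0.001000 = 0.2631 g
  Feed D: 629.9 × 0.002000 = 1.260 g
  Source E: 110.8 × 0.004100 = 0.4543 g
Total LOI = 2.931 g
Glass = batch − LOI = 1204 − 2.931 = 1201 g

LOI loss = 2.931 g; glass = 1201 g; yield = 99.76%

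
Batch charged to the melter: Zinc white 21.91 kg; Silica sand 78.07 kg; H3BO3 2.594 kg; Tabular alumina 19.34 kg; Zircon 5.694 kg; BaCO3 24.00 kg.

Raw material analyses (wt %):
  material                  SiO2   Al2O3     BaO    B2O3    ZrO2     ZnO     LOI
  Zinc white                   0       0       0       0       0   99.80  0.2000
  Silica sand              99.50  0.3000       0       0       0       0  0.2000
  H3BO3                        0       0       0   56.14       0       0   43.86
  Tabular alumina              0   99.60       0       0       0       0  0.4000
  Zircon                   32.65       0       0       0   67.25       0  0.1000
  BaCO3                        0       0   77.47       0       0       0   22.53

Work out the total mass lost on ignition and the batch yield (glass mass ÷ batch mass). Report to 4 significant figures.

All internal work keeps exact precision in every operation. The intermediate values are printed, rounded to four significant figures, between the steps; a single rounding produces each reported figure — derived quantities (totals, LOI, the six compositions, the yield, net glass mass) are recomputed from the batch weights on 144.8 kg of glass at full float precision, as written in the problem or the answer.
Ignition loss by material:
  Zinc white: 21.91 × 0.002000 = 0.04382 kg
  Silica sand: 78.07 × 0.002000 = 0.1561 kg
  H3BO3: 2.594 × 0.4386 = 1.138 kg
  Tabular alumina: 19.34 × 0.004000 = 0.07736 kg
  Zircon: 5.694 × 0.001000 = 0.005694 kg
  BaCO3: 24.00 × 0.2253 = 5.407 kg
Total LOI = 6.828 kg
Glass = batch − LOI = 151.6 − 6.828 = 144.8 kg

LOI loss = 6.828 kg; glass = 144.8 kg; yield = 95.50%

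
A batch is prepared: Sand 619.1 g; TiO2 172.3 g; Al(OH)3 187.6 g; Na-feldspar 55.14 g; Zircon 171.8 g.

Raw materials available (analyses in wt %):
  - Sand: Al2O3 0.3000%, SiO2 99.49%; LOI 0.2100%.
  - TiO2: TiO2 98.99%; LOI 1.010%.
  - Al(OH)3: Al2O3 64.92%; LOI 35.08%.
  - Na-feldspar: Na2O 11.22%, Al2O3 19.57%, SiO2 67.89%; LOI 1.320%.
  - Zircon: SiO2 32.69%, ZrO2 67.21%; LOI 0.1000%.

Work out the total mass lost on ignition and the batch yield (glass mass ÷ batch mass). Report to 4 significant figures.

LOI loss = 69.75 g; glass = 1136 g; yield = 94.22%

Full float precision is kept all the way through; working values are printed (rounded to 4 significant figures) at each printed step — a single rounding completes each reported value. The derived quantities are re-derived in full float precision (glass mass, totals, yield, the five compositions, LOI) from the batch weights per 1136 g of glass, as quoted within problem or answer.
Per-material ignition loss:
  Sand: 619.1 × 0.002100 = 1.300 g
  TiO2: 172.3 × 0.01010 = 1.740 g
  Al(OH)3: 187.6 × 0.3508 = 65.81 g
  Na-feldspar: 55.14 × 0.01320 = 0.7278 g
  Zircon: 171.8 × 0.001000 = 0.1718 g
Total LOI = 69.75 g
Glass = batch − LOI = 1206 − 69.75 = 1136 g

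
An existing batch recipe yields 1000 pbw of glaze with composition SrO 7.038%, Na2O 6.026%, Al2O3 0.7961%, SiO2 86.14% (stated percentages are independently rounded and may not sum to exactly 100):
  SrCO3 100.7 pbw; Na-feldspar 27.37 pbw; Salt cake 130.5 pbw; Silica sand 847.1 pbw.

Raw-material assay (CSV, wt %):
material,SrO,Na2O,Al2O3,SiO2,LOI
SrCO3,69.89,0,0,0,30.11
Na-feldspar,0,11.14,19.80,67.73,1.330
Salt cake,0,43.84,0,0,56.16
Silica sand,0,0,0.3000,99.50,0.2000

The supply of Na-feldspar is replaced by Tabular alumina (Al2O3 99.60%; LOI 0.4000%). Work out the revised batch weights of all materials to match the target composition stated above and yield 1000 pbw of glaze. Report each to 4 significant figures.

Values along the way are printed rounded off to 4 significant figures in the printout — full precision is held at each step — every reported result is rounded only once. The derived quantities are re-derived in exact precision (net glass mass, LOI, totals, the yield, four oxide percentages) starting from the weights at 1000 pbw of glass, as quoted within question or answer.
Target masses of each oxide per 1000 pbw glaze:
  SrO: 7.038% × 1000 = 70.38 pbw
  Na2O: 6.026% × 1000 = 60.26 pbw
  Al2O3: 0.7961% × 1000 = 7.961 pbw
  SiO2: 86.14% × 1000 = 861.4 pbw
Sums-versus-targets review applying the batch weights above, versus the basis set out (sum by sum, the targets are met up to rounding of the answer):
  SrO: 100.7·0.6989 = 70.38 pbw (target 70.38 pbw)
  Na2O: 137.5·0.4384 = 60.28 pbw (target 60.26 pbw)
  Al2O3: 5.385·0.9960 + 865.7·0.003000 = 7.961 pbw (target 7.961 pbw)
  SiO2: 865.7·0.9950 = 861.4 pbw (target 861.4 pbw)
Glass-mass closure: the batch minus its LOI: 1000 pbw (per-oxide target masses sum to 1000 pbw; stated basis 1000 pbw — differing by rounding only).
Summing the batch: Σ batch = 1109 pbw; LOI loss = Σ batch·LOI = 109.3 pbw; yield = glass ÷ total batch = 90.15%.

Revised batch per 1000 pbw glaze:
  SrCO3: 100.7 pbw
  Tabular alumina: 5.385 pbw
  Salt cake: 137.5 pbw
  Silica sand: 865.7 pbw
Total batch = 1109 pbw; LOI loss = 109.3 pbw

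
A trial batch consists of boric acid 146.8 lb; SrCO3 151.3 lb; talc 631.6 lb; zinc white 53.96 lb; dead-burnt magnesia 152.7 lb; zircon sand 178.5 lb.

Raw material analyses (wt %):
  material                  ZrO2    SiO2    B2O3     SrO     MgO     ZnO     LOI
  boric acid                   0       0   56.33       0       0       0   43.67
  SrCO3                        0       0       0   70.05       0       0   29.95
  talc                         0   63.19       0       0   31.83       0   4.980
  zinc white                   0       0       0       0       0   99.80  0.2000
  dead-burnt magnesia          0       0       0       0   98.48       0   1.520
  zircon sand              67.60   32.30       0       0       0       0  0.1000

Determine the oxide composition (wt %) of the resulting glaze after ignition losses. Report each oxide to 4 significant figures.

Glass mass = 1171 lb (batch 1315 − LOI 143.5).
Composition: ZrO2 10.30%, SiO2 38.99%, B2O3 7.059%, SrO 9.048%, MgO 30.00%, ZnO 4.597%

Values along the way are printed rounded to 4 significant figures. Every computation carries full precision at each step. Every reported result includes exactly one rounding. All derived quantities, which include the yield, the six compositions, LOI, totals, net glass mass, are re-derived at full precision, as written in question or answer, starting from the weights at 1171 lb of glass.
Oxide masses out of the charge:
  ZrO2: 178.5·0.6760 = 120.7 lb
  SiO2: 631.6·0.6319 + 178.5·0.3230 = 456.8 lb
  B2O3: 146.8·0.5633 = 82.69 lb
  SrO: 151.3·0.7005 = 106.0 lb
  MgO: 631.6·0.3183 + 152.7·0.9848 = 351.4 lb
  ZnO: 53.96·0.9980 = 53.85 lb
LOI: 146.8·0.4367 + 151.3·0.2995 + 631.6·0.04980 + 53.96·0.002000 + 152.7·0.01520 + 178.5·0.001000 = 143.5 lb
batch − LOI leaves glass = 1315 − 143.5 = 1171 lb (= Σ oxide masses)
wt %: oxide over glass, times 100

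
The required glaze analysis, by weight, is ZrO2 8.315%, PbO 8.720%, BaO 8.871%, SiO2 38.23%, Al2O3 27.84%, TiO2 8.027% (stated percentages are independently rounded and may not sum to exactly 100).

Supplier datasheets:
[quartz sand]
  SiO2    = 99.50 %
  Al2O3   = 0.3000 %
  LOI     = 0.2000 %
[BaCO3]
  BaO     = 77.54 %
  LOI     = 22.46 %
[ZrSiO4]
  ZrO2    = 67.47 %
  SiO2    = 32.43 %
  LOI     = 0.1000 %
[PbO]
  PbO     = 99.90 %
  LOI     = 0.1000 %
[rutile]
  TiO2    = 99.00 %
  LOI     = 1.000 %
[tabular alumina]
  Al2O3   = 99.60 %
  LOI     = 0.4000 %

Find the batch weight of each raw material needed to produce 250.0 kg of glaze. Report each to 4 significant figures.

Batch per 250.0 kg glaze:
  quartz sand: 86.01 kg
  BaCO3: 28.60 kg
  ZrSiO4: 30.81 kg
  PbO: 21.82 kg
  rutile: 20.27 kg
  tabular alumina: 69.62 kg
Total batch = 257.1 kg; LOI loss = 7.129 kg; yield = 97.23%

Intermediates are shown (rounded to four significant digits) at each printed step — all internal work holds full precision through the solve; each reported number takes exactly one rounding. All derived quantities are recomputed at full precision (yield, net glass mass, the totals, LOI, six oxide percentages) starting from the weights at 250.0 kg of glass, exactly as shown in the problem or answer text.
The oxide mass targets at 250.0 kg glaze:
  ZrO2: 8.315% × 250.0 = 20.79 kg
  PbO: 8.720% × 250.0 = 21.80 kg
  BaO: 8.871% × 250.0 = 22.18 kg
  SiO2: 38.23% × 250.0 = 95.58 kg
  Al2O3: 27.84% × 250.0 = 69.60 kg
  TiO2: 8.027% × 250.0 = 20.07 kg
Mass-balance tally per oxide applying the batch weights above, against the basis in use (target by target, the sums agree given rounding of the digits):
  ZrO2: 30.81·0.6747 = 20.79 kg (target 20.79 kg)
  PbO: 21.82·0.9990 = 21.80 kg (target 21.80 kg)
  BaO: 28.60·0.7754 = 22.18 kg (target 22.18 kg)
  SiO2: 86.01·0.9950 + 30.81·0.3243 = 95.57 kg (target 95.58 kg)
  Al2O3: 86.01·0.003000 + 69.62·0.9960 = 69.60 kg (target 69.60 kg)
  TiO2: 20.27·0.9900 = 20.07 kg (target 20.07 kg)
Auditing the glass mass value: net batch after ignition = 250.0 kg (the targets, summed, come to 250.0 kg; with the basis standing at 250.0 kg — deltas are rounding alone).
Batch total: Σ batch = 257.1 kg; loss to ignition Σ batch·LOI = 7.129 kg; yield = glass ÷ total batch = 97.23%.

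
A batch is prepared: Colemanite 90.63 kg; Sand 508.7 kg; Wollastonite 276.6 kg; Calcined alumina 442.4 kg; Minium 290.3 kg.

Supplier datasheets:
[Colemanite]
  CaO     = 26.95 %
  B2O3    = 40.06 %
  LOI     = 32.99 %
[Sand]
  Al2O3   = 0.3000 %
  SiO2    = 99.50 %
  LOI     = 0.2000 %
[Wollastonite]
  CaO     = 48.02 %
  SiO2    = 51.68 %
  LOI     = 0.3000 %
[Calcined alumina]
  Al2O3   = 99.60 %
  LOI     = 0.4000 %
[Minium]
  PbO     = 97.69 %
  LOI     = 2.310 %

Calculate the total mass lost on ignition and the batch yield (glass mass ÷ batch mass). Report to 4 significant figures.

LOI loss = 40.22 kg; glass = 1568 kg; yield = 97.50%

In-progress results are displayed (rounded to 4 significant figures) alongside each step. The whole derivation runs at full float precision end to end. Every reported result is rounded exactly once; derived quantities, including LOI, net glass mass, the five compositions, the totals, yield, are carried starting from the weights on 1568 kg of glass in full precision as they appear in the problem or answer text.
Material-by-material LOI:
  Colemanite: 90.63 × 0.3299 = 29.90 kg
  Sand: 508.7 × 0.002000 = 1.017 kg
  Wollastonite: 276.6 × 0.003000 = 0.8298 kg
  Calcined alumina: 442.4 × 0.004000 = 1.770 kg
  Minium: 290.3 × 0.02310 = 6.706 kg
Total LOI = 40.22 kg
Glass = batch − LOI = 1609 − 40.22 = 1568 kg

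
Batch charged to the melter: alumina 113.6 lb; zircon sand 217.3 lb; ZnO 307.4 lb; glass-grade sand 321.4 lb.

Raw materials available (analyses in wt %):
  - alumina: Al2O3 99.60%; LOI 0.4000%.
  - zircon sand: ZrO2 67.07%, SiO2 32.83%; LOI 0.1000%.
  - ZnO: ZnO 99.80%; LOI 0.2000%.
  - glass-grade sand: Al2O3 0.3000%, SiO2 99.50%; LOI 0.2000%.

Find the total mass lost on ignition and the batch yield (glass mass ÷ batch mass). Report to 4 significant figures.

LOI loss = 1.929 lb; glass = 957.8 lb; yield = 99.80%

In-progress results are rounded off to 4 significant digits wherever printed; the whole derivation carries exact precision throughout; each reported number takes exactly one rounding. The derived quantities are re-derived in full float precision (the totals, the four compositions, the yield, net glass mass, LOI) from the weighed amounts on 957.8 lb of glass, exactly as printed in the problem or the answer.
Material-by-material LOI:
  alumina: 113.6 × 0.004000 = 0.4544 lb
  zircon sand: 217.3 × 0.001000 = 0.2173 lb
  ZnO: 307.4 × 0.002000 = 0.6148 lb
  glass-grade sand: 321.4 × 0.002000 = 0.6428 lb
Total LOI = 1.929 lb
Glass = batch − LOI = 959.7 − 1.929 = 957.8 lb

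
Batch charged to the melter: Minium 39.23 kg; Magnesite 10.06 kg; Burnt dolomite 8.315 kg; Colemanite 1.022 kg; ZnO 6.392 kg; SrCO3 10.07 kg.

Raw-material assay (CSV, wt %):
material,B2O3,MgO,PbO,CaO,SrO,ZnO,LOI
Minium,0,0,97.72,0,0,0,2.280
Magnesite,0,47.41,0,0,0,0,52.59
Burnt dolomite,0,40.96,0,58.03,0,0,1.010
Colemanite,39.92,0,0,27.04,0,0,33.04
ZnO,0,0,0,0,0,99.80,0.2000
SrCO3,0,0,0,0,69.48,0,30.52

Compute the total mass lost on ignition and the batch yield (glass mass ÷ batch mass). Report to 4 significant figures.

LOI loss = 9.693 kg; glass = 65.40 kg; yield = 87.09%

Working values appear rounded to 4 significant figures across the worked steps. The whole derivation carries full float precision at every stage — every reported result includes exactly one rounding. The derived quantities are recomputed at full precision (LOI, yield, glass mass, the six compositions, the totals) from the batch weights on 65.40 kg of glass as written in the problem or answer text.
Ignition loss by material:
  Minium: 39.23 × 0.02280 = 0.8944 kg
  Magnesite: 10.06 × 0.5259 = 5.291 kg
  Burnt dolomite: 8.315 × 0.01010 = 0.08398 kg
  Colemanite: 1.022 × 0.3304 = 0.3377 kg
  ZnO: 6.392 × 0.002000 = 0.01278 kg
  SrCO3: 10.07 × 0.3052 = 3.073 kg
Total LOI = 9.693 kg
Glass = batch − LOI = 75.09 − 9.693 = 65.40 kg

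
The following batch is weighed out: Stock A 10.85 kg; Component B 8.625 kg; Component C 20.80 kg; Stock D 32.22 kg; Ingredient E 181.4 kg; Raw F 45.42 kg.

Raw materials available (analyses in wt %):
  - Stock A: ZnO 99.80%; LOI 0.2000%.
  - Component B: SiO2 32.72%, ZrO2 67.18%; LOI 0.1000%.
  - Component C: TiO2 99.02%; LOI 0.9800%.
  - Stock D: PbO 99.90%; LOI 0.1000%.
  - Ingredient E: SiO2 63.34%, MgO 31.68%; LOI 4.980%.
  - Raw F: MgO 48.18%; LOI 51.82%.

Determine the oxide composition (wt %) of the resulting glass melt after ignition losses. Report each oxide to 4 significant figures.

The intermediate values are printed with 4-significant-digit rounding alongside each step. All arithmetic holds exact precision at each step — each reported value is rounded only once. The derived quantities are recomputed starting from the weights at 266.5 kg of glass at full float precision (the six compositions, LOI, net glass mass, yield, the totals) as quoted within either problem or answer.
Per-oxide mass from batch:
  SiO2: 8.625·0.3272 + 181.4·0.6334 = 117.7 kg
  PbO: 32.22·0.9990 = 32.19 kg
  TiO2: 20.80·0.9902 = 20.60 kg
  ZnO: 10.85·0.9980 = 10.83 kg
  MgO: 181.4·0.3168 + 45.42·0.4818 = 79.35 kg
  ZrO2: 8.625·0.6718 = 5.794 kg
LOI: 10.85·0.002000 + 8.625·0.001000 + 20.80·0.009800 + 32.22·0.001000 + 181.4·0.04980 + 45.42·0.5182 = 32.84 kg
Glass mass = batch − LOI = 299.3 − 32.84 = 266.5 kg (the oxide masses sum to this)
percent by weight: oxide/glass ×100

Glass mass = 266.5 kg (batch 299.3 − LOI 32.84).
Composition: SiO2 44.18%, PbO 12.08%, TiO2 7.729%, ZnO 4.063%, MgO 29.78%, ZrO2 2.174%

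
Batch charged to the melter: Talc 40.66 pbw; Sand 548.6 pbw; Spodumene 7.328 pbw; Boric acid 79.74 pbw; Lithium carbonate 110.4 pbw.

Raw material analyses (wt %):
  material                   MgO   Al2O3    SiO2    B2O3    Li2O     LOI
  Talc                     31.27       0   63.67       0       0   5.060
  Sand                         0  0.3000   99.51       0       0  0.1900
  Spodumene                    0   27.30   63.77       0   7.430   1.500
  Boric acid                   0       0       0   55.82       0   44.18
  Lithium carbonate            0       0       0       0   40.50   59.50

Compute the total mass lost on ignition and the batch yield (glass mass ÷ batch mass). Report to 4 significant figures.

LOI loss = 104.1 pbw; glass = 682.6 pbw; yield = 86.76%

Each numeric step carries full float precision through every step; working values are printed, with 4-significant-digit rounding, in the working; each reported number carries a single rounding — the derived quantities are carried at exact precision (totals, LOI, glass mass, the yield, five oxide percentages) using the weight values per 682.6 pbw of glass, exactly as shown in either problem or answer.
Material-by-material LOI:
  Talc: 40.66 × 0.05060 = 2.057 pbw
  Sand: 548.6 × 0.001900 = 1.042 pbw
  Spodumene: 7.328 × 0.01500 = 0.1099 pbw
  Boric acid: 79.74 × 0.4418 = 35.23 pbw
  Lithium carbonate: 110.4 × 0.5950 = 65.69 pbw
Total LOI = 104.1 pbw
Glass = batch − LOI = 786.7 − 104.1 = 682.6 pbw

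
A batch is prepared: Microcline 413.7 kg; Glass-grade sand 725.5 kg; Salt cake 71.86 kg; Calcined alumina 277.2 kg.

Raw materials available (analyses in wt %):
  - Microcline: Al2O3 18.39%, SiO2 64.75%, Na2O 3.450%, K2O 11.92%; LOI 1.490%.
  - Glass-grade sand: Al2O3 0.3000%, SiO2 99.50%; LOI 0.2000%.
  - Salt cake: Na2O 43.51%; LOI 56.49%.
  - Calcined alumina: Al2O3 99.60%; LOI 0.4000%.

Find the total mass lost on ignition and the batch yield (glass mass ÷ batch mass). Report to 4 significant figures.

The intermediate values appear with 4-significant-digit rounding at each printed step — all arithmetic runs at full precision through the solve. Every reported figure carries a single rounding; derived quantities, which include ignition loss, net glass mass, totals, yield, four oxide percentages, are computed at full precision, as they appear in either problem or answer, from the weighed amounts at 1439 kg of glass.
LOI of each material in turn:
  Microcline: 413.7 × 0.01490 = 6.164 kg
  Glass-grade sand: 725.5 × 0.002000 = 1.451 kg
  Salt cake: 71.86 × 0.5649 = 40.59 kg
  Calcined alumina: 277.2 × 0.004000 = 1.109 kg
Total LOI = 49.32 kg
Glass = batch − LOI = 1488 − 49.32 = 1439 kg

LOI loss = 49.32 kg; glass = 1439 kg; yield = 96.69%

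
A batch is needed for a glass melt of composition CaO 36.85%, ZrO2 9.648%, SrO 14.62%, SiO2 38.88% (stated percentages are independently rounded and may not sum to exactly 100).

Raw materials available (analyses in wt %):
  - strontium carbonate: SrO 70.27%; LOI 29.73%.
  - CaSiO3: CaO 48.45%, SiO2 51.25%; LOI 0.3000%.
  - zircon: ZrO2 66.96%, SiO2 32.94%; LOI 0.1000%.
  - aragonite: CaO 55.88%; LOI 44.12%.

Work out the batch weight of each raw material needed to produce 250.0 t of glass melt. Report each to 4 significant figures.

Batch per 250.0 t glass melt:
  strontium carbonate: 52.01 t
  CaSiO3: 166.5 t
  zircon: 36.02 t
  aragonite: 20.50 t
Total batch = 275.0 t; LOI loss = 25.04 t; yield = 90.89%

Working values are displayed rounded to four significant figures across the worked steps; each numeric step maintains full float precision from first step to last; every reported value is rounded a single time; derived quantities are re-derived in full precision (net glass mass, four oxide percentages, the yield, totals, LOI) starting from the weights per 250.0 t of glass, as written in the question or the answer.
The oxide mass targets at 250.0 t glass melt:
  CaO: 36.85% × 250.0 = 92.12 t
  ZrO2: 9.648% × 250.0 = 24.12 t
  SrO: 14.62% × 250.0 = 36.55 t
  SiO2: 38.88% × 250.0 = 97.20 t
Checking each oxide sum using the reported weights, under the basis named above (oxide sums agree with the targets within answer rounding):
  CaO: 166.5·0.4845 + 20.50·0.5588 = 92.12 t (target 92.12 t)
  ZrO2: 36.02·0.6696 = 24.12 t (target 24.12 t)
  SrO: 52.01·0.7027 = 36.55 t (target 36.55 t)
  SiO2: 166.5·0.5125 + 36.02·0.3294 = 97.20 t (target 97.20 t)
The glass-mass cross-check: whole batch net of LOI = 250.0 t (the targets, summed, come to 250.0 t; versus the stated basis of 250.0 t — differing by rounding only).
Whole-batch sum: Σ batch = 275.0 t; Σ batch·LOI gives LOI loss = 25.04 t; as yield: glass ÷ batch → 90.89%.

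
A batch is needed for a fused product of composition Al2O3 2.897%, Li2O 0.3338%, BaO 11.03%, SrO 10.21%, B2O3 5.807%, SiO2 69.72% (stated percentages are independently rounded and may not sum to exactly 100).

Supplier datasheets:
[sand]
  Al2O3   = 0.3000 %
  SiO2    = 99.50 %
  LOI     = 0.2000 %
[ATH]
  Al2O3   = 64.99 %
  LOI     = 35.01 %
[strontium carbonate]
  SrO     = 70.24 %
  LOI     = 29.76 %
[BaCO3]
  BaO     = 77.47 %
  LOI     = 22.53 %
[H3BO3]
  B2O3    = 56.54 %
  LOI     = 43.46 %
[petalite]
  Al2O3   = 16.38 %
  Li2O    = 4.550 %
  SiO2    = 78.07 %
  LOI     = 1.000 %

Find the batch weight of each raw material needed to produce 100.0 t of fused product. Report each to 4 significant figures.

Batch per 100.0 t fused product:
  sand: 64.31 t
  ATH: 2.312 t
  strontium carbonate: 14.54 t
  BaCO3: 14.24 t
  H3BO3: 10.27 t
  petalite: 7.336 t
Total batch = 113.0 t; LOI loss = 13.01 t; yield = 88.49%

All arithmetic keeps exact precision at every stage; working values are shown (rounded to 4 significant digits) when written out; a single rounding finalizes every reported value. Derived quantities, which include LOI, the six compositions, totals, glass mass, yield, are re-derived in full float precision, as quoted within question or answer, from the batch weights on 100.0 t of glass.
Oxide mass targets, per 100.0 t fused product:
  Al2O3: 2.897% × 100.0 = 2.897 t
  Li2O: 0.3338% × 100.0 = 0.3338 t
  BaO: 11.03% × 100.0 = 11.03 t
  SrO: 10.21% × 100.0 = 10.21 t
  B2O3: 5.807% × 100.0 = 5.807 t
  SiO2: 69.72% × 100.0 = 69.72 t
Mass-balance tally per oxide working from each reported weight, at the basis given (sums match the target masses exact up to rounding of places):
  Al2O3: 64.31·0.003000 + 2.312·0.6499 + 7.336·0.1638 = 2.897 t (target 2.897 t)
  Li2O: 7.336·0.04550 = 0.3338 t (target 0.3338 t)
  BaO: 14.24·0.7747 = 11.03 t (target 11.03 t)
  SrO: 14.54·0.7024 = 10.21 t (target 10.21 t)
  B2O3: 10.27·0.5654 = 5.807 t (target 5.807 t)
  SiO2: 64.31·0.9950 + 7.336·0.7807 = 69.72 t (target 69.72 t)
Glass-mass sanity pass: whole batch net of LOI = 100.0 t (oxide target masses add up to 100.0 t; against the stated basis, 100.0 t — any gap is answer rounding).
Batch total: Σ batch = 113.0 t; LOI removed, Σ of batch·LOI: 13.01 t; yield, glass over the total, = 88.49%.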